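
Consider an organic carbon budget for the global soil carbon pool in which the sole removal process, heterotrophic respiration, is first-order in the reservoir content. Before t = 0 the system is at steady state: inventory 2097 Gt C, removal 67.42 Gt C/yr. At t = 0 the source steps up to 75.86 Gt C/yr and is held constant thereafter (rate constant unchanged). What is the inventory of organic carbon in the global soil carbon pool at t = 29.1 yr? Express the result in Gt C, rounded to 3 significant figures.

2260 Gt C

τ = M₀/F₀ = 2097/67.42 = 31.10 yr; rate constant k = 1/τ.
New steady state M_∞ = F₁/k = F₁·τ = 75.86 × 31.10 = 2359.5 Gt C.
M(t) = M_∞ + (M₀ − M_∞)·e^(−t/τ); t/τ = 29.1/31.10 = 0.9356, so e^(−t/τ) = 0.3924.
M(t) = 2359.5 − 262.5 × 0.3924 = 2256.5 Gt C.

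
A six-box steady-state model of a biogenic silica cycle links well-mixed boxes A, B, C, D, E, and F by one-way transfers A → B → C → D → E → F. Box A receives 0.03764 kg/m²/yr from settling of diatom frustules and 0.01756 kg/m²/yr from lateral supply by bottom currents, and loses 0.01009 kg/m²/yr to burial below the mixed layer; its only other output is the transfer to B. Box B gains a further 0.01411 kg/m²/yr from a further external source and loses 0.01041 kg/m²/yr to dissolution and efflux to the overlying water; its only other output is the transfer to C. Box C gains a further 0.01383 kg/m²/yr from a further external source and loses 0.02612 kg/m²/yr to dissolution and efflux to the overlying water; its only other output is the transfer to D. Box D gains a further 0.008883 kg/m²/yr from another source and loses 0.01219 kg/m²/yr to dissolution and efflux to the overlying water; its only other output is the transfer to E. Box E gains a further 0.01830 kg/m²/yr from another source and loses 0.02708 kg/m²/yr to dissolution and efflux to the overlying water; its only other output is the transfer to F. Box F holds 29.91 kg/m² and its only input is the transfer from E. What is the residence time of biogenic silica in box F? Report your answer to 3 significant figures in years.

1220 yr

Box A: F(A→B) = (0.03764 + 0.01756) − 0.01009 = 0.045110 kg/m²/yr.
Box B: F(B→C) = (0.045110 + 0.01411) − 0.01041 = 0.048810 kg/m²/yr.
Box C: F(C→D) = (0.048810 + 0.01383) − 0.02612 = 0.036520 kg/m²/yr.
Box D: F(D→E) = (0.036520 + 0.008883) − 0.01219 = 0.033213 kg/m²/yr.
Box E: F(E→F) = (0.033213 + 0.01830) − 0.02708 = 0.024433 kg/m²/yr.
Box F throughput = its input = 0.024433 kg/m²/yr; τ = 29.91 / 0.024433 = 1224 yr.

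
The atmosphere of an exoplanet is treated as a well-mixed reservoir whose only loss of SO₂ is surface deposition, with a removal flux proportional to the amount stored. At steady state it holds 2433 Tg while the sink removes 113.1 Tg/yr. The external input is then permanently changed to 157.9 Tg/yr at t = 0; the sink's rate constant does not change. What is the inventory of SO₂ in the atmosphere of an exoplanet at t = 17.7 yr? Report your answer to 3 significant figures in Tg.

The sink rate constant is k = F₀/M₀ = 113.1/2433 = 0.04649 yr⁻¹.
Solving dM/dt = F₁ − kM with M(0) = M₀ gives M(t) = F₁/k + (M₀ − F₁/k)·e^(−kt).
F₁/k = 157.9/0.04649 = 3396.7 Tg; kt = 0.04649 × 17.7 = 0.8228, e^(−kt) = 0.4392.
M(17.7) = 3396.7 + (2433 − 3396.7) × 0.4392 = 3396.7 − 423.3 = 2973.5 Tg.

2970 Tg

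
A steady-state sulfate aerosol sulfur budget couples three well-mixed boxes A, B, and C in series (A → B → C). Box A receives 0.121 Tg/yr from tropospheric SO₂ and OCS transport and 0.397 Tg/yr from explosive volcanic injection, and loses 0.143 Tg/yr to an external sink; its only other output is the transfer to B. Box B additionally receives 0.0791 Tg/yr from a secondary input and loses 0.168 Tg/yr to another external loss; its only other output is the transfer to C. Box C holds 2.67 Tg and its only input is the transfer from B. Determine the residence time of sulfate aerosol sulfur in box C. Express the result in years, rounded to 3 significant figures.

9.33 yr

Box A: F(A→B) = (0.121 + 0.397) − 0.143 = 0.37500 Tg/yr.
Box B: F(B→C) = (0.37500 + 0.0791) − 0.168 = 0.28610 Tg/yr.
Box C throughput = its input = 0.28610 Tg/yr; τ = 2.67 / 0.28610 = 9.332 yr.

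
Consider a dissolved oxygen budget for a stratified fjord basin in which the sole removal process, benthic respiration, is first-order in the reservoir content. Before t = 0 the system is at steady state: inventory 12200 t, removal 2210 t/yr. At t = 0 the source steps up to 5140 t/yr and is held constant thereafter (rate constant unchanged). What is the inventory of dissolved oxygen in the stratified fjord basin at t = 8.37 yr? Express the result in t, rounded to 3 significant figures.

τ = M₀/F₀ = 12200/2210 = 5.520 yr; rate constant k = 1/τ.
New steady state M_∞ = F₁/k = F₁·τ = 5140 × 5.520 = 28375 t.
M(t) = M_∞ + (M₀ − M_∞)·e^(−t/τ); t/τ = 8.37/5.520 = 1.516, so e^(−t/τ) = 0.2195.
M(t) = 28375 − 16170 × 0.2195 = 24824 t.

24800 t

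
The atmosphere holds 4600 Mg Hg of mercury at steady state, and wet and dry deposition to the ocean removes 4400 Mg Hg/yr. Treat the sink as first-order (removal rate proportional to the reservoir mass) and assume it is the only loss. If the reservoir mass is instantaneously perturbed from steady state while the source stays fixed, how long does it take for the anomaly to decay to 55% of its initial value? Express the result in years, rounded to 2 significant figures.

0.63 yr

For a linear reservoir the anomaly decays as exp(−t/τ) with τ = M/F = 4600/4400 = 1.045 yr.
exp(−t/τ) = 0.55 ⇒ t = −τ ln(0.55) = 1.045 × 0.5978 = 0.6250 yr.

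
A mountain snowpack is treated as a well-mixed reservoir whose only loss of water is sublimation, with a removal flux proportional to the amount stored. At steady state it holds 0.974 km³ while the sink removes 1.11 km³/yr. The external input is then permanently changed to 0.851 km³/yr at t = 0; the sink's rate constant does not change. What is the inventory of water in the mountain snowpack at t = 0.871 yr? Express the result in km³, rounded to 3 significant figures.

0.831 km³

τ = M₀/F₀ = 0.974/1.11 = 0.8775 yr; rate constant k = 1/τ.
New steady state M_∞ = F₁/k = F₁·τ = 0.851 × 0.8775 = 0.74673 km³.
M(t) = M_∞ + (M₀ − M_∞)·e^(−t/τ); t/τ = 0.871/0.8775 = 0.9926, so e^(−t/τ) = 0.3706.
M(t) = 0.74673 + 0.2273 × 0.3706 = 0.83096 km³.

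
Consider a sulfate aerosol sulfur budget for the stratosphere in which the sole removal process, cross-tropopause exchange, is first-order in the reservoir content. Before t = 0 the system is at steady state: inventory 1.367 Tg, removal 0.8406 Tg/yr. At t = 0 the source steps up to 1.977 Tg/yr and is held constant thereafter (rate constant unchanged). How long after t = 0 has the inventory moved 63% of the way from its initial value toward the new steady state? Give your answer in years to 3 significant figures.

1.62 yr

τ = M₀/F₀ = 1.367/0.8406 = 1.626 yr.
The remaining gap fraction is e^(−t/τ); 63% covered ⇒ e^(−t/τ) = 0.370.
t = −τ ln(0.370) = 1.626 × 0.9943 = 1.617 yr.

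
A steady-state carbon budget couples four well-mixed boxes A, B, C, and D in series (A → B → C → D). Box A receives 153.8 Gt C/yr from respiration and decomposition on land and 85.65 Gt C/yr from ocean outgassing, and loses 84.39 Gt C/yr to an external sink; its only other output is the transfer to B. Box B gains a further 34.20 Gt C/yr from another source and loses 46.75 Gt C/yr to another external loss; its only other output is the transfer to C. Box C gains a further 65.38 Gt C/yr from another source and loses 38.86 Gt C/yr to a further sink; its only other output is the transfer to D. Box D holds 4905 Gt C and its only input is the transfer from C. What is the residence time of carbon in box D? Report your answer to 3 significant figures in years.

Box A: F(A→B) = (153.8 + 85.65) − 84.39 = 155.06 Gt C/yr.
Box B: F(B→C) = (155.06 + 34.20) − 46.75 = 142.51 Gt C/yr.
Box C: F(C→D) = (142.51 + 65.38) − 38.86 = 169.03 Gt C/yr.
Box D throughput = its input = 169.03 Gt C/yr; τ = 4905 / 169.03 = 29.02 yr.

29.0 yr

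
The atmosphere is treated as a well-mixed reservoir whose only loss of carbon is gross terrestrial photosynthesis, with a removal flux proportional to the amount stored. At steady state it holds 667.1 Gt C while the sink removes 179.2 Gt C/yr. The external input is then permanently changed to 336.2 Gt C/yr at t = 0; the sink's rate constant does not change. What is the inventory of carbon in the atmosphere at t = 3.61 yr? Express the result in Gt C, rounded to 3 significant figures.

1030 Gt C

The sink rate constant is k = F₀/M₀ = 179.2/667.1 = 0.2686 yr⁻¹.
Solving dM/dt = F₁ − kM with M(0) = M₀ gives M(t) = F₁/k + (M₀ − F₁/k)·e^(−kt).
F₁/k = 336.2/0.2686 = 1251.6 Gt C; kt = 0.2686 × 3.61 = 0.9697, e^(−kt) = 0.3792.
M(3.61) = 1251.6 + (667.1 − 1251.6) × 0.3792 = 1251.6 − 221.6 = 1029.9 Gt C.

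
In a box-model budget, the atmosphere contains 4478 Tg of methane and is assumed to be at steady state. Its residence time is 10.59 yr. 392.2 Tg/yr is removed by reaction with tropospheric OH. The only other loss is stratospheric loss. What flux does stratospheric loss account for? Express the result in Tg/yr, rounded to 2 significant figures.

Total removal F = M/τ = 4478 / 10.59 = 422.9 Tg/yr.
Stratospheric loss = F − (392.2) = 422.9 − 392.2 = 30.65 Tg/yr.

31 Tg/yr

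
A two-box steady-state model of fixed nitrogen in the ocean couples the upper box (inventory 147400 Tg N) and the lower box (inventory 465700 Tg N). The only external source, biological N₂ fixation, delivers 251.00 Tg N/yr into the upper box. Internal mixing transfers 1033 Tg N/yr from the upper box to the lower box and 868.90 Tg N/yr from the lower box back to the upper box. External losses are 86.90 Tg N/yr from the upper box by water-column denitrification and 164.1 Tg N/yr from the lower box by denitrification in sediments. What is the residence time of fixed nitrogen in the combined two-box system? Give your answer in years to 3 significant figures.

Residence time in the combined system uses the total inventory and the total *external* removal — internal exchanges between the two boxes cancel.
M_total = 147400 + 465700 = 613100 Tg N.
ΣF_external_out = 86.90 + 164.1 = 251.00 Tg N/yr.
τ = M_total / ΣF_ext = 613100 / 251.00 = 2443 yr.

2440 yr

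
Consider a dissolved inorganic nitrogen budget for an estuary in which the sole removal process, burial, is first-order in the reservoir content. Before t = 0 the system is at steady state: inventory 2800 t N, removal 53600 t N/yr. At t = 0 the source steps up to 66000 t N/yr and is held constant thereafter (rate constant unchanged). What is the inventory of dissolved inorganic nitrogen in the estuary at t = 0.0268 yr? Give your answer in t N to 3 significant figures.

The sink rate constant is k = F₀/M₀ = 53600/2800 = 19.14 yr⁻¹.
Solving dM/dt = F₁ − kM with M(0) = M₀ gives M(t) = F₁/k + (M₀ − F₁/k)·e^(−kt).
F₁/k = 66000/19.14 = 3447.8 t N; kt = 19.14 × 0.0268 = 0.5130, e^(−kt) = 0.5987.
M(0.0268) = 3447.8 + (2800 − 3447.8) × 0.5987 = 3447.8 − 387.8 = 3060.0 t N.

3060 t N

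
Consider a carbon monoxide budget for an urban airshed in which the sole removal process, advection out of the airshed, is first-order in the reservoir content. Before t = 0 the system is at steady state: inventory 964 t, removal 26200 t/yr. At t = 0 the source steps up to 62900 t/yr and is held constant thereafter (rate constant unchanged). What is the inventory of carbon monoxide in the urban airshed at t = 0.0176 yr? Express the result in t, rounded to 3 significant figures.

1480 t

τ = M₀/F₀ = 964/26200 = 0.03679 yr; rate constant k = 1/τ.
New steady state M_∞ = F₁/k = F₁·τ = 62900 × 0.03679 = 2314.3 t.
M(t) = M_∞ + (M₀ − M_∞)·e^(−t/τ); t/τ = 0.0176/0.03679 = 0.4783, so e^(−t/τ) = 0.6198.
M(t) = 2314.3 − 1350 × 0.6198 = 1477.4 t.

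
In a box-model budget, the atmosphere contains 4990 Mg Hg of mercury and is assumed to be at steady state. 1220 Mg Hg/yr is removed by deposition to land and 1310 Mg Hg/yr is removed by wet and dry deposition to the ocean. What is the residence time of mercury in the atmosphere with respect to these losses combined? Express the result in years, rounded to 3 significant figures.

Total removal = 1220 + 1310 = 2530.0 Mg Hg/yr.
τ = M / ΣF_out = 4990 / 2530.0 = 1.972 yr.

1.97 yr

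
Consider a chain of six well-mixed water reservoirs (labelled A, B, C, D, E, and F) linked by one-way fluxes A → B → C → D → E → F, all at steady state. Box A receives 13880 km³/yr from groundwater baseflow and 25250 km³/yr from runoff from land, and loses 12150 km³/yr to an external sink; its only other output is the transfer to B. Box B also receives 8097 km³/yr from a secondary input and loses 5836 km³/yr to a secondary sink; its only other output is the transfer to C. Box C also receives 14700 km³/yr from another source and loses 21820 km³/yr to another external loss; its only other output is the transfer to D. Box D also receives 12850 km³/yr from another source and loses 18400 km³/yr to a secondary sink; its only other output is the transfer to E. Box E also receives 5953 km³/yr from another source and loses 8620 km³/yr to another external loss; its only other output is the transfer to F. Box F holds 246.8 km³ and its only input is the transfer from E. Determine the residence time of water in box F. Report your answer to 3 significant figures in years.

0.0178 yr

Box A: F(A→B) = (13880 + 25250) − 12150 = 26980 km³/yr.
Box B: F(B→C) = (26980 + 8097) − 5836 = 29241 km³/yr.
Box C: F(C→D) = (29241 + 14700) − 21820 = 22121 km³/yr.
Box D: F(D→E) = (22121 + 12850) − 18400 = 16571 km³/yr.
Box E: F(E→F) = (16571 + 5953) − 8620 = 13904 km³/yr.
Box F throughput = its input = 13904 km³/yr; τ = 246.8 / 13904 = 0.01775 yr.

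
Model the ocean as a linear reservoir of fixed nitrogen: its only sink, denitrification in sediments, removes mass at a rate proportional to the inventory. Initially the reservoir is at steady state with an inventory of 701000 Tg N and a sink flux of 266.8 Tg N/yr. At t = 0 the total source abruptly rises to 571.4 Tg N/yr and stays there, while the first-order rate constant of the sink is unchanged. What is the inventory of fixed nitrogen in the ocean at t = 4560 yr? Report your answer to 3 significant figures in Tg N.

τ = M₀/F₀ = 701000/266.8 = 2627 yr; rate constant k = 1/τ.
New steady state M_∞ = F₁/k = F₁·τ = 571.4 × 2627 = 1.5013×10^6 Tg N.
M(t) = M_∞ + (M₀ − M_∞)·e^(−t/τ); t/τ = 4560/2627 = 1.736, so e^(−t/τ) = 0.1763.
M(t) = 1.5013×10^6 − 800300 × 0.1763 = 1.3602×10^6 Tg N.

1.36×10^6 Tg N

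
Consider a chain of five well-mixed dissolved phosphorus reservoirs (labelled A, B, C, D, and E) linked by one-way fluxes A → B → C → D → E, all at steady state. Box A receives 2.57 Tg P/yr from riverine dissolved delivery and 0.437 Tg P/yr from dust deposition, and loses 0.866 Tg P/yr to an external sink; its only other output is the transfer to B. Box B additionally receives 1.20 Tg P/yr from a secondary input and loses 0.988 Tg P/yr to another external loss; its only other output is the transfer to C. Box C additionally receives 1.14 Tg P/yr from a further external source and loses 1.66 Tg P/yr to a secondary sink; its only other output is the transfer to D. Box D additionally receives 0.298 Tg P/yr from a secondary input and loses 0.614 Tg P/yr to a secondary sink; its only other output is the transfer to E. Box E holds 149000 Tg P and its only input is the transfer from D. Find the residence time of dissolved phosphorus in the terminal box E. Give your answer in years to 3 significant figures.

Box A: F(A→B) = (2.57 + 0.437) − 0.866 = 2.1410 Tg P/yr.
Box B: F(B→C) = (2.1410 + 1.20) − 0.988 = 2.3530 Tg P/yr.
Box C: F(C→D) = (2.3530 + 1.14) − 1.66 = 1.8330 Tg P/yr.
Box D: F(D→E) = (1.8330 + 0.298) − 0.614 = 1.5170 Tg P/yr.
Box E throughput = its input = 1.5170 Tg P/yr; τ = 149000 / 1.5170 = 98220 yr.

98200 yr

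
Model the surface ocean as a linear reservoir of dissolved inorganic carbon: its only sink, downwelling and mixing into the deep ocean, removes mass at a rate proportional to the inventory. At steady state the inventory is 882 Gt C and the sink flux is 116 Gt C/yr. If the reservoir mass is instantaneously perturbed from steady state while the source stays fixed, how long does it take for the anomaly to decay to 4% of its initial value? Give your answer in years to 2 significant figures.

24 yr

For a linear reservoir the anomaly decays as exp(−t/τ) with τ = M/F = 882/116 = 7.603 yr.
exp(−t/τ) = 0.04 ⇒ t = −τ ln(0.04) = 7.603 × 3.219 = 24.47 yr.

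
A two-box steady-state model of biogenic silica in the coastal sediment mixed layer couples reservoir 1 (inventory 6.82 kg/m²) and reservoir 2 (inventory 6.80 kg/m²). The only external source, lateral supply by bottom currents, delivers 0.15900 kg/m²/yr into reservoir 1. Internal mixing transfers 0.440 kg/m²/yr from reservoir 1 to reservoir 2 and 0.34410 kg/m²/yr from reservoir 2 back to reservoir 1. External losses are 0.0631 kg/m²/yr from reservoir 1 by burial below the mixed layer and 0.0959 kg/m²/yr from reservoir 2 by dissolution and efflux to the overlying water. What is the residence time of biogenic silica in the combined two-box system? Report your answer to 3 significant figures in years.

85.7 yr

Treat the two boxes together as one reservoir: the mixing fluxes between them are internal recycling, so τ = ΣM / Σ(external losses).
M_total = 6.82 + 6.80 = 13.620 kg/m².
ΣF_external_out = 0.0631 + 0.0959 = 0.15900 kg/m²/yr.
τ = M_total / ΣF_ext = 13.620 / 0.15900 = 85.66 yr.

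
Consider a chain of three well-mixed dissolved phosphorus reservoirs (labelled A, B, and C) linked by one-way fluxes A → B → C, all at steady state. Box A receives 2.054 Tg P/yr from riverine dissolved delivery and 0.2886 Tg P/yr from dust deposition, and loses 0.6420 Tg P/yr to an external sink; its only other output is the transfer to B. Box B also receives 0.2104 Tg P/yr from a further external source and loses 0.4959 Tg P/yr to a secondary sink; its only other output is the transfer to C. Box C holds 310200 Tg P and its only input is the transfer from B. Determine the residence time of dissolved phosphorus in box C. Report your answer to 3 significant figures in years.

Box A: F(A→B) = (2.054 + 0.2886) − 0.6420 = 1.7006 Tg P/yr.
Box B: F(B→C) = (1.7006 + 0.2104) − 0.4959 = 1.4151 Tg P/yr.
Box C throughput = its input = 1.4151 Tg P/yr; τ = 310200 / 1.4151 = 219200 yr.

219000 yr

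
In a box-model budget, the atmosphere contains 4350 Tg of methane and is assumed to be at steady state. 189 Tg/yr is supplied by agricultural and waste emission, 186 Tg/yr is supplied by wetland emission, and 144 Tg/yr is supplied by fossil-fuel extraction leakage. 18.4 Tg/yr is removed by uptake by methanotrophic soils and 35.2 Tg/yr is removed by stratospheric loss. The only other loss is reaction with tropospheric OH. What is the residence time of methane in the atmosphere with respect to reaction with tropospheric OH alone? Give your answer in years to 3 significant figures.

At steady state ΣF_in = ΣF_out.
ΣF_in = 189 + 186 + 144 = 519.00 Tg/yr.
Reaction with tropospheric OH flux = ΣF_in − (18.4 + 35.2) = 519.00 − 53.60 = 465.4 Tg/yr.
τ = M / F = 4350 / 465.4 = 9.347 yr.

9.35 yr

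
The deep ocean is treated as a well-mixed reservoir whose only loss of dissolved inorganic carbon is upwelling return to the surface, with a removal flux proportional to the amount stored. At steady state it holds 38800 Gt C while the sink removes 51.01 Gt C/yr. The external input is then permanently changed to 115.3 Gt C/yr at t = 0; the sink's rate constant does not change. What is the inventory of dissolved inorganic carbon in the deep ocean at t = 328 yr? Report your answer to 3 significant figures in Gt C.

The sink rate constant is k = F₀/M₀ = 51.01/38800 = 0.001315 yr⁻¹.
Solving dM/dt = F₁ − kM with M(0) = M₀ gives M(t) = F₁/k + (M₀ − F₁/k)·e^(−kt).
F₁/k = 115.3/0.001315 = 87701 Gt C; kt = 0.001315 × 328 = 0.4312, e^(−kt) = 0.6497.
M(328) = 87701 + (38800 − 87701) × 0.6497 = 87701 − 31770 = 55929 Gt C.

55900 Gt C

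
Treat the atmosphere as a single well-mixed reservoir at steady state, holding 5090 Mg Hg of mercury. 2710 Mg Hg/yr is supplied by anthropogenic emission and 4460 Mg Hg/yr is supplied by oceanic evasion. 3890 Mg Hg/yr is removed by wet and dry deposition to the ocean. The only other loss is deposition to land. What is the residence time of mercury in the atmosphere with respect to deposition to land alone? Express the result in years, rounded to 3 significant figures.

1.55 yr

At steady state ΣF_in = ΣF_out.
ΣF_in = 2710 + 4460 = 7170.0 Mg Hg/yr.
Deposition to land flux = ΣF_in − (3890) = 7170.0 − 3890 = 3280 Mg Hg/yr.
τ = M / F = 5090 / 3280 = 1.552 yr.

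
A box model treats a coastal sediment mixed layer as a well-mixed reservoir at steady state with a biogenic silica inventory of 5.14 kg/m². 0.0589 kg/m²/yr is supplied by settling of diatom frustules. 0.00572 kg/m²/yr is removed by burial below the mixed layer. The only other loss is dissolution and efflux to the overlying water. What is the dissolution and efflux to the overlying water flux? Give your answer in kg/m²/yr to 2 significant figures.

0.053 kg/m²/yr

At steady state ΣF_in = ΣF_out.
ΣF_in = 0.058900 kg/m²/yr.
Dissolution and efflux to the overlying water flux = ΣF_in − (0.00572) = 0.058900 − 0.005720 = 0.05318 kg/m²/yr.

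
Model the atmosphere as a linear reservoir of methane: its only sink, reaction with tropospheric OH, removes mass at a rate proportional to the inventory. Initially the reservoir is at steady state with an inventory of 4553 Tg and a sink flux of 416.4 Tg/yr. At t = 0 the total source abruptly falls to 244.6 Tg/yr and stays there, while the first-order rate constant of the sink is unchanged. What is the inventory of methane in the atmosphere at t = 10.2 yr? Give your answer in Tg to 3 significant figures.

3410 Tg

Residence time τ = M₀/F₀ = 10.93 yr. The eventual steady state is M_∞ = M₀·(F₁/F₀) = 4553 × 244.6/416.4 = 2674.5 Tg.
The anomaly ΔM(t) = M(t) − M_∞ decays as ΔM₀·e^(−t/τ) with ΔM₀ = 4553 − 2674.5 = 1878 Tg.
At t = 10.2 yr, e^(−t/τ) = e^(−0.9329) = 0.3934, so ΔM = 739.1 Tg and M = 2674.5 + 739.1 = 3413.6 Tg.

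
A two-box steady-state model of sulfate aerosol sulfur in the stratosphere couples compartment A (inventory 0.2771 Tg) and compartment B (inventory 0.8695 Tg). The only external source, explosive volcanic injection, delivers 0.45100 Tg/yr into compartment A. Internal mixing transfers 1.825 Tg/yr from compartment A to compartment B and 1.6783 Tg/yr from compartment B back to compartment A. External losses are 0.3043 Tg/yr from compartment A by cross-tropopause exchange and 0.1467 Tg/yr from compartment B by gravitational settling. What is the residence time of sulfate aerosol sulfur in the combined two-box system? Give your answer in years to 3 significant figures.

Treat the two boxes together as one reservoir: the mixing fluxes between them are internal recycling, so τ = ΣM / Σ(external losses).
M_total = 0.2771 + 0.8695 = 1.1466 Tg.
ΣF_external_out = 0.3043 + 0.1467 = 0.45100 Tg/yr.
τ = M_total / ΣF_ext = 1.1466 / 0.45100 = 2.542 yr.

2.54 yr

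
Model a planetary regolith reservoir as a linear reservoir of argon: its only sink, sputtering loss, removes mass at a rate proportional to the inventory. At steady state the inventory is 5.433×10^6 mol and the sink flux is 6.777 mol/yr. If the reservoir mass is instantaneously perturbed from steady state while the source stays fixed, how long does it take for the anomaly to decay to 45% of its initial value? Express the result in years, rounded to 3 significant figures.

For a linear reservoir the anomaly decays as exp(−t/τ) with τ = M/F = 5.433×10^6/6.777 = 801700 yr.
exp(−t/τ) = 0.45 ⇒ t = −τ ln(0.45) = 801700 × 0.7985 = 640100 yr.

640000 yr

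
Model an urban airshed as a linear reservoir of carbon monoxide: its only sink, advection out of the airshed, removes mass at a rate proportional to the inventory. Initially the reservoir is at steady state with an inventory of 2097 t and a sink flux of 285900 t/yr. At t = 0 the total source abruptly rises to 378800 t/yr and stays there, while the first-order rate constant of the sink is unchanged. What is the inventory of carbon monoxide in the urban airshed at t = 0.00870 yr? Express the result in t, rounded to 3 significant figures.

2570 t

τ = M₀/F₀ = 2097/285900 = 0.007335 yr; rate constant k = 1/τ.
New steady state M_∞ = F₁/k = F₁·τ = 378800 × 0.007335 = 2778.4 t.
M(t) = M_∞ + (M₀ − M_∞)·e^(−t/τ); t/τ = 0.00870/0.007335 = 1.186, so e^(−t/τ) = 0.3054.
M(t) = 2778.4 − 681.4 × 0.3054 = 2570.3 t.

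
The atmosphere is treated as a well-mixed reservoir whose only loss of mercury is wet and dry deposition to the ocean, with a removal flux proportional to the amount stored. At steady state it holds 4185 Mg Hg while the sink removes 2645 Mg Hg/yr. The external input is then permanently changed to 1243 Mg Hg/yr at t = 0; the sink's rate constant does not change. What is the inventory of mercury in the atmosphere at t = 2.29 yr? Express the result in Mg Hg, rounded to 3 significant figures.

The sink rate constant is k = F₀/M₀ = 2645/4185 = 0.6320 yr⁻¹.
Solving dM/dt = F₁ − kM with M(0) = M₀ gives M(t) = F₁/k + (M₀ − F₁/k)·e^(−kt).
F₁/k = 1243/0.6320 = 1966.7 Mg Hg; kt = 0.6320 × 2.29 = 1.447, e^(−kt) = 0.2352.
M(2.29) = 1966.7 + (4185 − 1966.7) × 0.2352 = 1966.7 + 521.7 = 2488.5 Mg Hg.

2490 Mg Hg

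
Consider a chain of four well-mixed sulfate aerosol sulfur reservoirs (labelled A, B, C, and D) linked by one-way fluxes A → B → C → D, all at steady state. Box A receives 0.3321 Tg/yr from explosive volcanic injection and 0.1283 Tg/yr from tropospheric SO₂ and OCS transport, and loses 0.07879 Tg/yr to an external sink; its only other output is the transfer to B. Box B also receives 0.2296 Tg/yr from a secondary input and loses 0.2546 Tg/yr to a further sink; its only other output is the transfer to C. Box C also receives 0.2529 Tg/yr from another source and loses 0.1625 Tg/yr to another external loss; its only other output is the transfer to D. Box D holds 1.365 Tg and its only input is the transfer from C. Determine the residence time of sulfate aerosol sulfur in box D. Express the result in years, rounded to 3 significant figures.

Box A: F(A→B) = (0.3321 + 0.1283) − 0.07879 = 0.38161 Tg/yr.
Box B: F(B→C) = (0.38161 + 0.2296) − 0.2546 = 0.35661 Tg/yr.
Box C: F(C→D) = (0.35661 + 0.2529) − 0.1625 = 0.44701 Tg/yr.
Box D throughput = its input = 0.44701 Tg/yr; τ = 1.365 / 0.44701 = 3.054 yr.

3.05 yr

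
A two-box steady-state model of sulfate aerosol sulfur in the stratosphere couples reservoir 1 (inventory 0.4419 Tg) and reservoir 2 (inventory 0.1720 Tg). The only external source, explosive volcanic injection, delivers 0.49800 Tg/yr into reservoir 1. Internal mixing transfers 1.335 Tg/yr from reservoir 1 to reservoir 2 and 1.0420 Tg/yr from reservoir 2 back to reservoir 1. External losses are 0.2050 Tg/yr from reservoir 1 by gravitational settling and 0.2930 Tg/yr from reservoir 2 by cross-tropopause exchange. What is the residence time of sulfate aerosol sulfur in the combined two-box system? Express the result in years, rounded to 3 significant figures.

Residence time in the combined system uses the total inventory and the total *external* removal — internal exchanges between the two boxes cancel.
M_total = 0.4419 + 0.1720 = 0.61390 Tg.
ΣF_external_out = 0.2050 + 0.2930 = 0.49800 Tg/yr.
τ = M_total / ΣF_ext = 0.61390 / 0.49800 = 1.233 yr.

1.23 yr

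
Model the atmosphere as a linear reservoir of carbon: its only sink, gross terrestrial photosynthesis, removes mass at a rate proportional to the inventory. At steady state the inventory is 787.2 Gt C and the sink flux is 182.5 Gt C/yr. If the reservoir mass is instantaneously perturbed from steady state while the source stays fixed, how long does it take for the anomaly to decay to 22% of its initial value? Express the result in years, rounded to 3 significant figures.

For a linear reservoir the anomaly decays as exp(−t/τ) with τ = M/F = 787.2/182.5 = 4.313 yr.
exp(−t/τ) = 0.22 ⇒ t = −τ ln(0.22) = 4.313 × 1.514 = 6.531 yr.

6.53 yr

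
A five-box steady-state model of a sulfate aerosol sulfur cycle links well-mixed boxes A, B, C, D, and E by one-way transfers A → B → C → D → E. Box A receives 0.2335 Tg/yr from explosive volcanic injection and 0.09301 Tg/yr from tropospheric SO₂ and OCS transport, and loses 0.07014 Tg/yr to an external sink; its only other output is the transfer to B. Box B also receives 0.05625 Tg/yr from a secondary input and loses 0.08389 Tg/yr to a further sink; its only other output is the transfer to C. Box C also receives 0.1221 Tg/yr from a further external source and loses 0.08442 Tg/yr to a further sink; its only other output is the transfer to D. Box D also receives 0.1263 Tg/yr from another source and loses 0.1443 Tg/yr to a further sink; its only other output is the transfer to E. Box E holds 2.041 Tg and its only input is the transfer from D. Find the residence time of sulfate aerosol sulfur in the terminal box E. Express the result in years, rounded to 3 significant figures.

8.22 yr

Box A: F(A→B) = (0.2335 + 0.09301) − 0.07014 = 0.25637 Tg/yr.
Box B: F(B→C) = (0.25637 + 0.05625) − 0.08389 = 0.22873 Tg/yr.
Box C: F(C→D) = (0.22873 + 0.1221) − 0.08442 = 0.26641 Tg/yr.
Box D: F(D→E) = (0.26641 + 0.1263) − 0.1443 = 0.24841 Tg/yr.
Box E throughput = its input = 0.24841 Tg/yr; τ = 2.041 / 0.24841 = 8.216 yr.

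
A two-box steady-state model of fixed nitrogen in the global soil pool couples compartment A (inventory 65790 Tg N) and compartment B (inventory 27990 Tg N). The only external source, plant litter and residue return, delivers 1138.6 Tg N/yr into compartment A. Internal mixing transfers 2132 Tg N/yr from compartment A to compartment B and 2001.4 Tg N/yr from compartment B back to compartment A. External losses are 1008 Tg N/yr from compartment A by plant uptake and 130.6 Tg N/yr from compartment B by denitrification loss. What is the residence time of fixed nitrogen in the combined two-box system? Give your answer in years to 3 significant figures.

82.4 yr

For the system as a whole, the A↔B exchange is internal and contributes nothing to the throughput; only the external sinks remove mass.
M_total = 65790 + 27990 = 93780 Tg N.
ΣF_external_out = 1008 + 130.6 = 1138.6 Tg N/yr.
τ = M_total / ΣF_ext = 93780 / 1138.6 = 82.36 yr.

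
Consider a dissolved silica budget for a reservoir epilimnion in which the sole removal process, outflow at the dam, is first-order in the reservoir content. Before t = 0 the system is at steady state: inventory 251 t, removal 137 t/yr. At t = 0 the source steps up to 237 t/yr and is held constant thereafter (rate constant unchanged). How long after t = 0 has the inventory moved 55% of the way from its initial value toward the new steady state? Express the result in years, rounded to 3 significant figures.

τ = M₀/F₀ = 251/137 = 1.832 yr.
The remaining gap fraction is e^(−t/τ); 55% covered ⇒ e^(−t/τ) = 0.450.
t = −τ ln(0.450) = 1.832 × 0.7985 = 1.463 yr.

1.46 yr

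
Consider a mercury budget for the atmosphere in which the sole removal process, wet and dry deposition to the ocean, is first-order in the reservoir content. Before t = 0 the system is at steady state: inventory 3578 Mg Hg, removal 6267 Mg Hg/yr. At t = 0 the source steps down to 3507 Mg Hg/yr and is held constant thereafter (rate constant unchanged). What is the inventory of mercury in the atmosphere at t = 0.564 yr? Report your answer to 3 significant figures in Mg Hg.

τ = M₀/F₀ = 3578/6267 = 0.5709 yr; rate constant k = 1/τ.
New steady state M_∞ = F₁/k = F₁·τ = 3507 × 0.5709 = 2002.2 Mg Hg.
M(t) = M_∞ + (M₀ − M_∞)·e^(−t/τ); t/τ = 0.564/0.5709 = 0.9879, so e^(−t/τ) = 0.3724.
M(t) = 2002.2 + 1576 × 0.3724 = 2589.0 Mg Hg.

2590 Mg Hg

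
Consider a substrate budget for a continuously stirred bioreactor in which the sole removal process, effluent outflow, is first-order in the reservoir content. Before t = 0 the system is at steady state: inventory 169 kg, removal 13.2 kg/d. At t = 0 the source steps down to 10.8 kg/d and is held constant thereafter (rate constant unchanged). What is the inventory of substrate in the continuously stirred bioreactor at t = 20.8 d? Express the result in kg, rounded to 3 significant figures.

τ = M₀/F₀ = 169/13.2 = 12.80 d; rate constant k = 1/τ.
New steady state M_∞ = F₁/k = F₁·τ = 10.8 × 12.80 = 138.27 kg.
M(t) = M_∞ + (M₀ − M_∞)·e^(−t/τ); t/τ = 20.8/12.80 = 1.625, so e^(−t/τ) = 0.1970.
M(t) = 138.27 + 30.73 × 0.1970 = 144.33 kg.

144 kg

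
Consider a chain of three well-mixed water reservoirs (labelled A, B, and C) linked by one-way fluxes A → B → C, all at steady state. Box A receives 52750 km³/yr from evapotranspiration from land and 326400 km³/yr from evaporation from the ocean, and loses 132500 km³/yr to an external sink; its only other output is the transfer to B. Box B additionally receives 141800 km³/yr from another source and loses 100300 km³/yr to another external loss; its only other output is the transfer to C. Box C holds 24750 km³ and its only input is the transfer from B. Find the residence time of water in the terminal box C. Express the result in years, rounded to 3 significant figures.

Box A: F(A→B) = (52750 + 326400) − 132500 = 246650 km³/yr.
Box B: F(B→C) = (246650 + 141800) − 100300 = 288150 km³/yr.
Box C throughput = its input = 288150 km³/yr; τ = 24750 / 288150 = 0.08589 yr.

0.0859 yr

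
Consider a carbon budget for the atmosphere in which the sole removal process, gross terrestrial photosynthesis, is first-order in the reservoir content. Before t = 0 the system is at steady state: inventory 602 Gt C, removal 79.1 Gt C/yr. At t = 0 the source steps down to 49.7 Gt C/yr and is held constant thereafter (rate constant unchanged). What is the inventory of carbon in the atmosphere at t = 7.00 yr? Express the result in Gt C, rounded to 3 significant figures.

467 Gt C

Residence time τ = M₀/F₀ = 7.611 yr. The eventual steady state is M_∞ = M₀·(F₁/F₀) = 602 × 49.7/79.1 = 378.25 Gt C.
The anomaly ΔM(t) = M(t) − M_∞ decays as ΔM₀·e^(−t/τ) with ΔM₀ = 602 − 378.25 = 223.8 Gt C.
At t = 7.00 yr, e^(−t/τ) = e^(−0.9198) = 0.3986, so ΔM = 89.19 Gt C and M = 378.25 + 89.19 = 467.44 Gt C.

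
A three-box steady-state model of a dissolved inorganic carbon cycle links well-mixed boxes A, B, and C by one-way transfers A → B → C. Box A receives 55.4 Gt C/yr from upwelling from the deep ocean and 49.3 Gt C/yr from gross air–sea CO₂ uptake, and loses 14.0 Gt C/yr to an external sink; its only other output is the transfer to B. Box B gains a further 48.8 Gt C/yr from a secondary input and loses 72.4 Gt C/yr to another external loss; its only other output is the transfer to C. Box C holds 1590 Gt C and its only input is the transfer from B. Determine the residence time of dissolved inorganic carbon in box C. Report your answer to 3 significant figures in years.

Box A: F(A→B) = (55.4 + 49.3) − 14.0 = 90.700 Gt C/yr.
Box B: F(B→C) = (90.700 + 48.8) − 72.4 = 67.100 Gt C/yr.
Box C throughput = its input = 67.100 Gt C/yr; τ = 1590 / 67.100 = 23.70 yr.

23.7 yr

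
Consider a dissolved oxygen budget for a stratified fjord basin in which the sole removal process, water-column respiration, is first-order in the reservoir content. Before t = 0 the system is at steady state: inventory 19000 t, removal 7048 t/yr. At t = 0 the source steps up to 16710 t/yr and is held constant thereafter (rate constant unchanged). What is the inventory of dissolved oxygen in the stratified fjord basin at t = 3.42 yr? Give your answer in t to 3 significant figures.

37700 t

τ = M₀/F₀ = 19000/7048 = 2.696 yr; rate constant k = 1/τ.
New steady state M_∞ = F₁/k = F₁·τ = 16710 × 2.696 = 45047 t.
M(t) = M_∞ + (M₀ − M_∞)·e^(−t/τ); t/τ = 3.42/2.696 = 1.269, so e^(−t/τ) = 0.2812.
M(t) = 45047 − 26050 × 0.2812 = 37722 t.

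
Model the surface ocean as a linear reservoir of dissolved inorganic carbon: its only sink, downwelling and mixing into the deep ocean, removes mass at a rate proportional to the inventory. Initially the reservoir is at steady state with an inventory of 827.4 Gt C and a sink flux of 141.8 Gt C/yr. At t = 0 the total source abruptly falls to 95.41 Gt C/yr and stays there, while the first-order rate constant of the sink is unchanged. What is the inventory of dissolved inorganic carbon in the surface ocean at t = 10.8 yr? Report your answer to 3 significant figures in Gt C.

599 Gt C

Residence time τ = M₀/F₀ = 5.835 yr. The eventual steady state is M_∞ = M₀·(F₁/F₀) = 827.4 × 95.41/141.8 = 556.72 Gt C.
The anomaly ΔM(t) = M(t) − M_∞ decays as ΔM₀·e^(−t/τ) with ΔM₀ = 827.4 − 556.72 = 270.7 Gt C.
At t = 10.8 yr, e^(−t/τ) = e^(−1.851) = 0.1571, so ΔM = 42.52 Gt C and M = 556.72 + 42.52 = 599.24 Gt C.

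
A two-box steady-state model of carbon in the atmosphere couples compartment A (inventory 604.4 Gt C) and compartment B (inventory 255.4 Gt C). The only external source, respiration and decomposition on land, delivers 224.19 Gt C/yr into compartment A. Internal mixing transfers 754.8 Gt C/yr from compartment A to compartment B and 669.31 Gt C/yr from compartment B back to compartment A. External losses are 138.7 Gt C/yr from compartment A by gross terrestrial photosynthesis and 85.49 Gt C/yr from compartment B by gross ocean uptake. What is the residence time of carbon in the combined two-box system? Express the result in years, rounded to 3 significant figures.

3.84 yr

For the system as a whole, the A↔B exchange is internal and contributes nothing to the throughput; only the external sinks remove mass.
M_total = 604.4 + 255.4 = 859.80 Gt C.
ΣF_external_out = 138.7 + 85.49 = 224.19 Gt C/yr.
τ = M_total / ΣF_ext = 859.80 / 224.19 = 3.835 yr.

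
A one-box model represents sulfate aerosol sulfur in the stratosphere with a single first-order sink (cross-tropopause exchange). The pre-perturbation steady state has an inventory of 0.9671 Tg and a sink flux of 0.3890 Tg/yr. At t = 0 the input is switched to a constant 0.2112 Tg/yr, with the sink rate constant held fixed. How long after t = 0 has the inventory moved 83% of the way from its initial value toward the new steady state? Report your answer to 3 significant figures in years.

4.41 yr

τ = M₀/F₀ = 0.9671/0.3890 = 2.486 yr.
The remaining gap fraction is e^(−t/τ); 83% covered ⇒ e^(−t/τ) = 0.170.
t = −τ ln(0.170) = 2.486 × 1.772 = 4.405 yr.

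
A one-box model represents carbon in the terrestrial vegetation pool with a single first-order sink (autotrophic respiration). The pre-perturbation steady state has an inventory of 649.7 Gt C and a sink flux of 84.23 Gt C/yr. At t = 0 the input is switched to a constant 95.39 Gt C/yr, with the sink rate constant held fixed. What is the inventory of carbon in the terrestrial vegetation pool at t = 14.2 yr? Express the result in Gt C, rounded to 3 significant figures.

τ = M₀/F₀ = 649.7/84.23 = 7.713 yr; rate constant k = 1/τ.
New steady state M_∞ = F₁/k = F₁·τ = 95.39 × 7.713 = 735.78 Gt C.
M(t) = M_∞ + (M₀ − M_∞)·e^(−t/τ); t/τ = 14.2/7.713 = 1.841, so e^(−t/τ) = 0.1587.
M(t) = 735.78 − 86.08 × 0.1587 = 722.12 Gt C.

722 Gt C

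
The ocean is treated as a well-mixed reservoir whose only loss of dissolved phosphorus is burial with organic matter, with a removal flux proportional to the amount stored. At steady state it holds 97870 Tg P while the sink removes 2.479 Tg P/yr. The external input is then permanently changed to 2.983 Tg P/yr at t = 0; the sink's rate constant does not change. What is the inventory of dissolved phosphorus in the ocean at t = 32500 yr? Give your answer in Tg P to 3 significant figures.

109000 Tg P

Residence time τ = M₀/F₀ = 39480 yr. The eventual steady state is M_∞ = M₀·(F₁/F₀) = 97870 × 2.983/2.479 = 117770 Tg P.
The anomaly ΔM(t) = M(t) − M_∞ decays as ΔM₀·e^(−t/τ) with ΔM₀ = 97870 − 117770 = −19900 Tg P.
At t = 32500 yr, e^(−t/τ) = e^(−0.8232) = 0.4390, so ΔM = −8736 Tg P and M = 117770 − 8736 = 109030 Tg P.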